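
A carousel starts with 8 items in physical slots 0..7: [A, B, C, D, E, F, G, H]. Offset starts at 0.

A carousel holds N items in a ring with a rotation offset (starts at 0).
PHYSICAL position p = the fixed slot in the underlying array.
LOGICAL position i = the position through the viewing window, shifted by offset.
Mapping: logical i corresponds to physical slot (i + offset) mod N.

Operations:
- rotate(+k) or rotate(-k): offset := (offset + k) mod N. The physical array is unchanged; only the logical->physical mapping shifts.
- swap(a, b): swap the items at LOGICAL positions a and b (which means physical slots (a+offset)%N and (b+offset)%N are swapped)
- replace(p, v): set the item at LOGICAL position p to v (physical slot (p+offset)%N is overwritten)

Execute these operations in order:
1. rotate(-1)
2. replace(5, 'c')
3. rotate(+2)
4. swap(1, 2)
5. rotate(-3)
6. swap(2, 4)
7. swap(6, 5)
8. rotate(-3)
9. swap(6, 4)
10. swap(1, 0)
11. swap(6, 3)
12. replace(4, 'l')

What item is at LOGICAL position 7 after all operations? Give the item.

After op 1 (rotate(-1)): offset=7, physical=[A,B,C,D,E,F,G,H], logical=[H,A,B,C,D,E,F,G]
After op 2 (replace(5, 'c')): offset=7, physical=[A,B,C,D,c,F,G,H], logical=[H,A,B,C,D,c,F,G]
After op 3 (rotate(+2)): offset=1, physical=[A,B,C,D,c,F,G,H], logical=[B,C,D,c,F,G,H,A]
After op 4 (swap(1, 2)): offset=1, physical=[A,B,D,C,c,F,G,H], logical=[B,D,C,c,F,G,H,A]
After op 5 (rotate(-3)): offset=6, physical=[A,B,D,C,c,F,G,H], logical=[G,H,A,B,D,C,c,F]
After op 6 (swap(2, 4)): offset=6, physical=[D,B,A,C,c,F,G,H], logical=[G,H,D,B,A,C,c,F]
After op 7 (swap(6, 5)): offset=6, physical=[D,B,A,c,C,F,G,H], logical=[G,H,D,B,A,c,C,F]
After op 8 (rotate(-3)): offset=3, physical=[D,B,A,c,C,F,G,H], logical=[c,C,F,G,H,D,B,A]
After op 9 (swap(6, 4)): offset=3, physical=[D,H,A,c,C,F,G,B], logical=[c,C,F,G,B,D,H,A]
After op 10 (swap(1, 0)): offset=3, physical=[D,H,A,C,c,F,G,B], logical=[C,c,F,G,B,D,H,A]
After op 11 (swap(6, 3)): offset=3, physical=[D,G,A,C,c,F,H,B], logical=[C,c,F,H,B,D,G,A]
After op 12 (replace(4, 'l')): offset=3, physical=[D,G,A,C,c,F,H,l], logical=[C,c,F,H,l,D,G,A]

Answer: A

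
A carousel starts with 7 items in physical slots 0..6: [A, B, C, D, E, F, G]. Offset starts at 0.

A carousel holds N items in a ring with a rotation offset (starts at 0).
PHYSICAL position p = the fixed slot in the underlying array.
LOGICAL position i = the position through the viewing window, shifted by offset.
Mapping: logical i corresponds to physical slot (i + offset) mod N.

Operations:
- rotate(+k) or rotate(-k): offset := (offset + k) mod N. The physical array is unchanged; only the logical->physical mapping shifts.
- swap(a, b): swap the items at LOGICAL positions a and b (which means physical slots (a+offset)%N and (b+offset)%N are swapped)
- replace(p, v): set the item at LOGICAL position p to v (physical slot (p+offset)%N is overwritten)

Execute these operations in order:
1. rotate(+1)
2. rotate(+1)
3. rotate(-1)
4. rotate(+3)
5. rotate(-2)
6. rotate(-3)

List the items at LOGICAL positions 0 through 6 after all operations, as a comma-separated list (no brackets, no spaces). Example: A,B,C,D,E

Answer: G,A,B,C,D,E,F

Derivation:
After op 1 (rotate(+1)): offset=1, physical=[A,B,C,D,E,F,G], logical=[B,C,D,E,F,G,A]
After op 2 (rotate(+1)): offset=2, physical=[A,B,C,D,E,F,G], logical=[C,D,E,F,G,A,B]
After op 3 (rotate(-1)): offset=1, physical=[A,B,C,D,E,F,G], logical=[B,C,D,E,F,G,A]
After op 4 (rotate(+3)): offset=4, physical=[A,B,C,D,E,F,G], logical=[E,F,G,A,B,C,D]
After op 5 (rotate(-2)): offset=2, physical=[A,B,C,D,E,F,G], logical=[C,D,E,F,G,A,B]
After op 6 (rotate(-3)): offset=6, physical=[A,B,C,D,E,F,G], logical=[G,A,B,C,D,E,F]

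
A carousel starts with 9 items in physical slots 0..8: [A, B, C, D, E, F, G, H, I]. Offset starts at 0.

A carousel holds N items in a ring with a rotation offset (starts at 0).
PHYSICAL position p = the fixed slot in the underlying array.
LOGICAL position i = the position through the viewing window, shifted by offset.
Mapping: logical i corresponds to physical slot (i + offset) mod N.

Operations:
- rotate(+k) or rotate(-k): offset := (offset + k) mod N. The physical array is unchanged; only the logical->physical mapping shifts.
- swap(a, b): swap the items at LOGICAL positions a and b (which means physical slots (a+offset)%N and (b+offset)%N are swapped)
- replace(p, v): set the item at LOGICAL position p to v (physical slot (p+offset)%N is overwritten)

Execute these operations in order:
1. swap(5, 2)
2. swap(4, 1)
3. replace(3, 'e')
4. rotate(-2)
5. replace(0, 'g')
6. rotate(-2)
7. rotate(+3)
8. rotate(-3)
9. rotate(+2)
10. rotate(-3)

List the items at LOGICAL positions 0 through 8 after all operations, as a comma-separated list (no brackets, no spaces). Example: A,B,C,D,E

Answer: B,C,G,g,I,A,E,F,e

Derivation:
After op 1 (swap(5, 2)): offset=0, physical=[A,B,F,D,E,C,G,H,I], logical=[A,B,F,D,E,C,G,H,I]
After op 2 (swap(4, 1)): offset=0, physical=[A,E,F,D,B,C,G,H,I], logical=[A,E,F,D,B,C,G,H,I]
After op 3 (replace(3, 'e')): offset=0, physical=[A,E,F,e,B,C,G,H,I], logical=[A,E,F,e,B,C,G,H,I]
After op 4 (rotate(-2)): offset=7, physical=[A,E,F,e,B,C,G,H,I], logical=[H,I,A,E,F,e,B,C,G]
After op 5 (replace(0, 'g')): offset=7, physical=[A,E,F,e,B,C,G,g,I], logical=[g,I,A,E,F,e,B,C,G]
After op 6 (rotate(-2)): offset=5, physical=[A,E,F,e,B,C,G,g,I], logical=[C,G,g,I,A,E,F,e,B]
After op 7 (rotate(+3)): offset=8, physical=[A,E,F,e,B,C,G,g,I], logical=[I,A,E,F,e,B,C,G,g]
After op 8 (rotate(-3)): offset=5, physical=[A,E,F,e,B,C,G,g,I], logical=[C,G,g,I,A,E,F,e,B]
After op 9 (rotate(+2)): offset=7, physical=[A,E,F,e,B,C,G,g,I], logical=[g,I,A,E,F,e,B,C,G]
After op 10 (rotate(-3)): offset=4, physical=[A,E,F,e,B,C,G,g,I], logical=[B,C,G,g,I,A,E,F,e]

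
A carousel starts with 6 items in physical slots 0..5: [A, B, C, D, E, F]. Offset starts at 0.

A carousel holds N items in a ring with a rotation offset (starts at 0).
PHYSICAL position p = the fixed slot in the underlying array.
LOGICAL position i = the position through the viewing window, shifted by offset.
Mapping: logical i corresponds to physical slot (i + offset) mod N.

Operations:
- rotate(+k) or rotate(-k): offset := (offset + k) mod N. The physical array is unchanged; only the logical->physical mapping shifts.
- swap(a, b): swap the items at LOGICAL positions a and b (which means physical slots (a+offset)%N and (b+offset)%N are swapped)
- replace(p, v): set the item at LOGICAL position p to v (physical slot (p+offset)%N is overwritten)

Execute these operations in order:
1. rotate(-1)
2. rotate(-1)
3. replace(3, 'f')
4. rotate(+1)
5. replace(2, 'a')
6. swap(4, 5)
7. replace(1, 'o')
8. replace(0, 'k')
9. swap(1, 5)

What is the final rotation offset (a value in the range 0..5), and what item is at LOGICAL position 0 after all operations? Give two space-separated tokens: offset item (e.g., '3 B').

Answer: 5 k

Derivation:
After op 1 (rotate(-1)): offset=5, physical=[A,B,C,D,E,F], logical=[F,A,B,C,D,E]
After op 2 (rotate(-1)): offset=4, physical=[A,B,C,D,E,F], logical=[E,F,A,B,C,D]
After op 3 (replace(3, 'f')): offset=4, physical=[A,f,C,D,E,F], logical=[E,F,A,f,C,D]
After op 4 (rotate(+1)): offset=5, physical=[A,f,C,D,E,F], logical=[F,A,f,C,D,E]
After op 5 (replace(2, 'a')): offset=5, physical=[A,a,C,D,E,F], logical=[F,A,a,C,D,E]
After op 6 (swap(4, 5)): offset=5, physical=[A,a,C,E,D,F], logical=[F,A,a,C,E,D]
After op 7 (replace(1, 'o')): offset=5, physical=[o,a,C,E,D,F], logical=[F,o,a,C,E,D]
After op 8 (replace(0, 'k')): offset=5, physical=[o,a,C,E,D,k], logical=[k,o,a,C,E,D]
After op 9 (swap(1, 5)): offset=5, physical=[D,a,C,E,o,k], logical=[k,D,a,C,E,o]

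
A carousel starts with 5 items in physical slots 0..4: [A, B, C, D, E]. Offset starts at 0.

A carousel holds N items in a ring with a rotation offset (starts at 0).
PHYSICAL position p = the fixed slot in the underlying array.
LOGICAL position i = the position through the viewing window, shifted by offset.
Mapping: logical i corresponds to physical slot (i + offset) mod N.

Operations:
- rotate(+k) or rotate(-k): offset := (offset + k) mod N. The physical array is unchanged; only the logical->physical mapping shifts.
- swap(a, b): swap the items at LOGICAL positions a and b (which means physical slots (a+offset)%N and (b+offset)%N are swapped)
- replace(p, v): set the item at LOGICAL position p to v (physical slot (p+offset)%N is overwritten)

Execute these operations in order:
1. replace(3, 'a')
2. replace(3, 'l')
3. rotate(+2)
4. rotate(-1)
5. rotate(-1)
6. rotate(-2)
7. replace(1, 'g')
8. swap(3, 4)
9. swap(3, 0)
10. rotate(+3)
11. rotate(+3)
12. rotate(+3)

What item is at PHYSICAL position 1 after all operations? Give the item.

Answer: l

Derivation:
After op 1 (replace(3, 'a')): offset=0, physical=[A,B,C,a,E], logical=[A,B,C,a,E]
After op 2 (replace(3, 'l')): offset=0, physical=[A,B,C,l,E], logical=[A,B,C,l,E]
After op 3 (rotate(+2)): offset=2, physical=[A,B,C,l,E], logical=[C,l,E,A,B]
After op 4 (rotate(-1)): offset=1, physical=[A,B,C,l,E], logical=[B,C,l,E,A]
After op 5 (rotate(-1)): offset=0, physical=[A,B,C,l,E], logical=[A,B,C,l,E]
After op 6 (rotate(-2)): offset=3, physical=[A,B,C,l,E], logical=[l,E,A,B,C]
After op 7 (replace(1, 'g')): offset=3, physical=[A,B,C,l,g], logical=[l,g,A,B,C]
After op 8 (swap(3, 4)): offset=3, physical=[A,C,B,l,g], logical=[l,g,A,C,B]
After op 9 (swap(3, 0)): offset=3, physical=[A,l,B,C,g], logical=[C,g,A,l,B]
After op 10 (rotate(+3)): offset=1, physical=[A,l,B,C,g], logical=[l,B,C,g,A]
After op 11 (rotate(+3)): offset=4, physical=[A,l,B,C,g], logical=[g,A,l,B,C]
After op 12 (rotate(+3)): offset=2, physical=[A,l,B,C,g], logical=[B,C,g,A,l]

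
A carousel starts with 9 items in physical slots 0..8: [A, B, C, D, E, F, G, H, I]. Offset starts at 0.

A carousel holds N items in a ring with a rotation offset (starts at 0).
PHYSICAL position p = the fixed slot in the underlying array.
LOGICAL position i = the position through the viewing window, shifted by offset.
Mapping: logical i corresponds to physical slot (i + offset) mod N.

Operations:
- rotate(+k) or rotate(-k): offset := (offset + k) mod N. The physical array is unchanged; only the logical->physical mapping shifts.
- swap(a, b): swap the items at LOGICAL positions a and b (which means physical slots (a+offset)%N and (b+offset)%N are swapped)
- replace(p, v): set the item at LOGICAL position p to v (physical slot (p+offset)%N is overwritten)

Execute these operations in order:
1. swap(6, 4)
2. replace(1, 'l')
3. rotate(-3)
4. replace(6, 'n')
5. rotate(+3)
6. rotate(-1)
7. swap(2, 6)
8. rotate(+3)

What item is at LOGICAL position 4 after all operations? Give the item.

Answer: E

Derivation:
After op 1 (swap(6, 4)): offset=0, physical=[A,B,C,D,G,F,E,H,I], logical=[A,B,C,D,G,F,E,H,I]
After op 2 (replace(1, 'l')): offset=0, physical=[A,l,C,D,G,F,E,H,I], logical=[A,l,C,D,G,F,E,H,I]
After op 3 (rotate(-3)): offset=6, physical=[A,l,C,D,G,F,E,H,I], logical=[E,H,I,A,l,C,D,G,F]
After op 4 (replace(6, 'n')): offset=6, physical=[A,l,C,n,G,F,E,H,I], logical=[E,H,I,A,l,C,n,G,F]
After op 5 (rotate(+3)): offset=0, physical=[A,l,C,n,G,F,E,H,I], logical=[A,l,C,n,G,F,E,H,I]
After op 6 (rotate(-1)): offset=8, physical=[A,l,C,n,G,F,E,H,I], logical=[I,A,l,C,n,G,F,E,H]
After op 7 (swap(2, 6)): offset=8, physical=[A,F,C,n,G,l,E,H,I], logical=[I,A,F,C,n,G,l,E,H]
After op 8 (rotate(+3)): offset=2, physical=[A,F,C,n,G,l,E,H,I], logical=[C,n,G,l,E,H,I,A,F]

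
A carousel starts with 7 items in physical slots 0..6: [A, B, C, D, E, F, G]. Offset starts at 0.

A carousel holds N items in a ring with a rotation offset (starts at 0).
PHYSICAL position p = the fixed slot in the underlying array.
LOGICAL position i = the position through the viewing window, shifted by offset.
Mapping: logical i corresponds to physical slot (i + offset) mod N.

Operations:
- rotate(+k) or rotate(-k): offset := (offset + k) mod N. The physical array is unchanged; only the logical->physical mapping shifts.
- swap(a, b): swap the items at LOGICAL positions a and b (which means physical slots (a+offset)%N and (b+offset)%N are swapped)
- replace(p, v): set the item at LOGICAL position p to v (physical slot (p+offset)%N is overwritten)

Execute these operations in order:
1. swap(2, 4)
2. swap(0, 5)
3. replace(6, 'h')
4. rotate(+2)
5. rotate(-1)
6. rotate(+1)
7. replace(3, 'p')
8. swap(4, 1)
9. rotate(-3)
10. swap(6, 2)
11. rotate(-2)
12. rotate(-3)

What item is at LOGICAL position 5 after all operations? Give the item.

After op 1 (swap(2, 4)): offset=0, physical=[A,B,E,D,C,F,G], logical=[A,B,E,D,C,F,G]
After op 2 (swap(0, 5)): offset=0, physical=[F,B,E,D,C,A,G], logical=[F,B,E,D,C,A,G]
After op 3 (replace(6, 'h')): offset=0, physical=[F,B,E,D,C,A,h], logical=[F,B,E,D,C,A,h]
After op 4 (rotate(+2)): offset=2, physical=[F,B,E,D,C,A,h], logical=[E,D,C,A,h,F,B]
After op 5 (rotate(-1)): offset=1, physical=[F,B,E,D,C,A,h], logical=[B,E,D,C,A,h,F]
After op 6 (rotate(+1)): offset=2, physical=[F,B,E,D,C,A,h], logical=[E,D,C,A,h,F,B]
After op 7 (replace(3, 'p')): offset=2, physical=[F,B,E,D,C,p,h], logical=[E,D,C,p,h,F,B]
After op 8 (swap(4, 1)): offset=2, physical=[F,B,E,h,C,p,D], logical=[E,h,C,p,D,F,B]
After op 9 (rotate(-3)): offset=6, physical=[F,B,E,h,C,p,D], logical=[D,F,B,E,h,C,p]
After op 10 (swap(6, 2)): offset=6, physical=[F,p,E,h,C,B,D], logical=[D,F,p,E,h,C,B]
After op 11 (rotate(-2)): offset=4, physical=[F,p,E,h,C,B,D], logical=[C,B,D,F,p,E,h]
After op 12 (rotate(-3)): offset=1, physical=[F,p,E,h,C,B,D], logical=[p,E,h,C,B,D,F]

Answer: D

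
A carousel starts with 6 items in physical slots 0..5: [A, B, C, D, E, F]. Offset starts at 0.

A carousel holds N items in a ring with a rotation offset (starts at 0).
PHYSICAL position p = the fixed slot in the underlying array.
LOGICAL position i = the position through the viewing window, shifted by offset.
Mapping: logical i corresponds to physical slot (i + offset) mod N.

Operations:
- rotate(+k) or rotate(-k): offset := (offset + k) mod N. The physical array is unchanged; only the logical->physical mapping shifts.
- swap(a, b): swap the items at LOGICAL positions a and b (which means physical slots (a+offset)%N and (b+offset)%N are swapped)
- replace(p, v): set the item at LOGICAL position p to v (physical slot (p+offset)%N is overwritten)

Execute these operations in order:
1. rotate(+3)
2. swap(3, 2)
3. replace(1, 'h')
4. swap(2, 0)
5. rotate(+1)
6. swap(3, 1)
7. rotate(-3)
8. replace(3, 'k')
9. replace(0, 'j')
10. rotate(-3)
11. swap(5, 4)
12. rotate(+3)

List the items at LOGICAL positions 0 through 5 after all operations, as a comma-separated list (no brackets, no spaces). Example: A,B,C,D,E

Answer: j,A,C,k,B,F

Derivation:
After op 1 (rotate(+3)): offset=3, physical=[A,B,C,D,E,F], logical=[D,E,F,A,B,C]
After op 2 (swap(3, 2)): offset=3, physical=[F,B,C,D,E,A], logical=[D,E,A,F,B,C]
After op 3 (replace(1, 'h')): offset=3, physical=[F,B,C,D,h,A], logical=[D,h,A,F,B,C]
After op 4 (swap(2, 0)): offset=3, physical=[F,B,C,A,h,D], logical=[A,h,D,F,B,C]
After op 5 (rotate(+1)): offset=4, physical=[F,B,C,A,h,D], logical=[h,D,F,B,C,A]
After op 6 (swap(3, 1)): offset=4, physical=[F,D,C,A,h,B], logical=[h,B,F,D,C,A]
After op 7 (rotate(-3)): offset=1, physical=[F,D,C,A,h,B], logical=[D,C,A,h,B,F]
After op 8 (replace(3, 'k')): offset=1, physical=[F,D,C,A,k,B], logical=[D,C,A,k,B,F]
After op 9 (replace(0, 'j')): offset=1, physical=[F,j,C,A,k,B], logical=[j,C,A,k,B,F]
After op 10 (rotate(-3)): offset=4, physical=[F,j,C,A,k,B], logical=[k,B,F,j,C,A]
After op 11 (swap(5, 4)): offset=4, physical=[F,j,A,C,k,B], logical=[k,B,F,j,A,C]
After op 12 (rotate(+3)): offset=1, physical=[F,j,A,C,k,B], logical=[j,A,C,k,B,F]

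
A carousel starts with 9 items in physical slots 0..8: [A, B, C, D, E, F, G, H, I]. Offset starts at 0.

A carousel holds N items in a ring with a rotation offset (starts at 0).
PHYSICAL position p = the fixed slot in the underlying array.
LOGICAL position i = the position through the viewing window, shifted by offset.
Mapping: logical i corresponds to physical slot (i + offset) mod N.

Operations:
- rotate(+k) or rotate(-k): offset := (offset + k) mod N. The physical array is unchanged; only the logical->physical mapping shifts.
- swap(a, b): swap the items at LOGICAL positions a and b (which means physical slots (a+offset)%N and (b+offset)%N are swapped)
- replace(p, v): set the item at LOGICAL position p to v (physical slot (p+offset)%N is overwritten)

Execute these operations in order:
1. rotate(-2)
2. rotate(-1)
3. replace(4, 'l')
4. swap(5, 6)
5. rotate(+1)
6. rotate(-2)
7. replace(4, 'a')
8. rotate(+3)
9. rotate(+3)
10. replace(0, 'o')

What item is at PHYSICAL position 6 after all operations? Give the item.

Answer: G

Derivation:
After op 1 (rotate(-2)): offset=7, physical=[A,B,C,D,E,F,G,H,I], logical=[H,I,A,B,C,D,E,F,G]
After op 2 (rotate(-1)): offset=6, physical=[A,B,C,D,E,F,G,H,I], logical=[G,H,I,A,B,C,D,E,F]
After op 3 (replace(4, 'l')): offset=6, physical=[A,l,C,D,E,F,G,H,I], logical=[G,H,I,A,l,C,D,E,F]
After op 4 (swap(5, 6)): offset=6, physical=[A,l,D,C,E,F,G,H,I], logical=[G,H,I,A,l,D,C,E,F]
After op 5 (rotate(+1)): offset=7, physical=[A,l,D,C,E,F,G,H,I], logical=[H,I,A,l,D,C,E,F,G]
After op 6 (rotate(-2)): offset=5, physical=[A,l,D,C,E,F,G,H,I], logical=[F,G,H,I,A,l,D,C,E]
After op 7 (replace(4, 'a')): offset=5, physical=[a,l,D,C,E,F,G,H,I], logical=[F,G,H,I,a,l,D,C,E]
After op 8 (rotate(+3)): offset=8, physical=[a,l,D,C,E,F,G,H,I], logical=[I,a,l,D,C,E,F,G,H]
After op 9 (rotate(+3)): offset=2, physical=[a,l,D,C,E,F,G,H,I], logical=[D,C,E,F,G,H,I,a,l]
After op 10 (replace(0, 'o')): offset=2, physical=[a,l,o,C,E,F,G,H,I], logical=[o,C,E,F,G,H,I,a,l]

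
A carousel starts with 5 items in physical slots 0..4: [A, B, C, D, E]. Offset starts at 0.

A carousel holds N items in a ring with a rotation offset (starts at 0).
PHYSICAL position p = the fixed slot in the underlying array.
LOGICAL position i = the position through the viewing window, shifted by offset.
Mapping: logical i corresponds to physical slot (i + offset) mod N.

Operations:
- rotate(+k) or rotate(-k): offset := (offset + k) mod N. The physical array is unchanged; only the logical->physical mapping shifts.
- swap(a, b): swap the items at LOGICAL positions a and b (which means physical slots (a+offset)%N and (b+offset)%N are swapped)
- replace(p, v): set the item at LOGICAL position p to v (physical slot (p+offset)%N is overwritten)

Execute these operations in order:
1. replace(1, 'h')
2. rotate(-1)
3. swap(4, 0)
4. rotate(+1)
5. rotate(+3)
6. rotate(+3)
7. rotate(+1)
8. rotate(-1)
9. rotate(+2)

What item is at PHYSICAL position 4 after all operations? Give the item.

Answer: D

Derivation:
After op 1 (replace(1, 'h')): offset=0, physical=[A,h,C,D,E], logical=[A,h,C,D,E]
After op 2 (rotate(-1)): offset=4, physical=[A,h,C,D,E], logical=[E,A,h,C,D]
After op 3 (swap(4, 0)): offset=4, physical=[A,h,C,E,D], logical=[D,A,h,C,E]
After op 4 (rotate(+1)): offset=0, physical=[A,h,C,E,D], logical=[A,h,C,E,D]
After op 5 (rotate(+3)): offset=3, physical=[A,h,C,E,D], logical=[E,D,A,h,C]
After op 6 (rotate(+3)): offset=1, physical=[A,h,C,E,D], logical=[h,C,E,D,A]
After op 7 (rotate(+1)): offset=2, physical=[A,h,C,E,D], logical=[C,E,D,A,h]
After op 8 (rotate(-1)): offset=1, physical=[A,h,C,E,D], logical=[h,C,E,D,A]
After op 9 (rotate(+2)): offset=3, physical=[A,h,C,E,D], logical=[E,D,A,h,C]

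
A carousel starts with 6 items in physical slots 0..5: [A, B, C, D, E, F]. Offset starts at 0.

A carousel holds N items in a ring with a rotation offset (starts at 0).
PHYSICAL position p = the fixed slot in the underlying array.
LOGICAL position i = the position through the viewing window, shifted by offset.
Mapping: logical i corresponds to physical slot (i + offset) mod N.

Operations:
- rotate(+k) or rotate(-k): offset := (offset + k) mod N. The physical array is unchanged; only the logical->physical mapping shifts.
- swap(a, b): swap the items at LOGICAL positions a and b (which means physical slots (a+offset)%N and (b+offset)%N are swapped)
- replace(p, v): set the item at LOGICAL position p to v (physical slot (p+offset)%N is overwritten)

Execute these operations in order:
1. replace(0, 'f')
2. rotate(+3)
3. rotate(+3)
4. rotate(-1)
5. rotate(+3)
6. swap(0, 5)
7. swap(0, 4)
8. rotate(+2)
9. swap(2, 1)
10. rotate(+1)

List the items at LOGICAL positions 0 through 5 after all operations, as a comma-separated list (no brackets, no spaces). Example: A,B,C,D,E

After op 1 (replace(0, 'f')): offset=0, physical=[f,B,C,D,E,F], logical=[f,B,C,D,E,F]
After op 2 (rotate(+3)): offset=3, physical=[f,B,C,D,E,F], logical=[D,E,F,f,B,C]
After op 3 (rotate(+3)): offset=0, physical=[f,B,C,D,E,F], logical=[f,B,C,D,E,F]
After op 4 (rotate(-1)): offset=5, physical=[f,B,C,D,E,F], logical=[F,f,B,C,D,E]
After op 5 (rotate(+3)): offset=2, physical=[f,B,C,D,E,F], logical=[C,D,E,F,f,B]
After op 6 (swap(0, 5)): offset=2, physical=[f,C,B,D,E,F], logical=[B,D,E,F,f,C]
After op 7 (swap(0, 4)): offset=2, physical=[B,C,f,D,E,F], logical=[f,D,E,F,B,C]
After op 8 (rotate(+2)): offset=4, physical=[B,C,f,D,E,F], logical=[E,F,B,C,f,D]
After op 9 (swap(2, 1)): offset=4, physical=[F,C,f,D,E,B], logical=[E,B,F,C,f,D]
After op 10 (rotate(+1)): offset=5, physical=[F,C,f,D,E,B], logical=[B,F,C,f,D,E]

Answer: B,F,C,f,D,E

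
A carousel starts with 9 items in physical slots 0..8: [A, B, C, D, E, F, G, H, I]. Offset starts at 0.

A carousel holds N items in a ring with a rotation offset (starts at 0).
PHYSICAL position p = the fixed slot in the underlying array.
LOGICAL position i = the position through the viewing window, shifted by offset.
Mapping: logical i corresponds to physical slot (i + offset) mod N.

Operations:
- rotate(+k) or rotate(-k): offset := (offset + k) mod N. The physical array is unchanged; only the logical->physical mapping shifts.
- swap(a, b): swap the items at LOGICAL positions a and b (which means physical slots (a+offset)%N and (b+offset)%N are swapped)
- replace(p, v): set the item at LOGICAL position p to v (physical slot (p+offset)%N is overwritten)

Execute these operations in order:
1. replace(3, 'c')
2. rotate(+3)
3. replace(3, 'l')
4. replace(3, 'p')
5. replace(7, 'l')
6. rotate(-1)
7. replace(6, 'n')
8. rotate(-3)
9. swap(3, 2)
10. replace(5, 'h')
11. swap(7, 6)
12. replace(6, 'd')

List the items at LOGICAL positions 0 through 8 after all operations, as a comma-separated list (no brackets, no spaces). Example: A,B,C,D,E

After op 1 (replace(3, 'c')): offset=0, physical=[A,B,C,c,E,F,G,H,I], logical=[A,B,C,c,E,F,G,H,I]
After op 2 (rotate(+3)): offset=3, physical=[A,B,C,c,E,F,G,H,I], logical=[c,E,F,G,H,I,A,B,C]
After op 3 (replace(3, 'l')): offset=3, physical=[A,B,C,c,E,F,l,H,I], logical=[c,E,F,l,H,I,A,B,C]
After op 4 (replace(3, 'p')): offset=3, physical=[A,B,C,c,E,F,p,H,I], logical=[c,E,F,p,H,I,A,B,C]
After op 5 (replace(7, 'l')): offset=3, physical=[A,l,C,c,E,F,p,H,I], logical=[c,E,F,p,H,I,A,l,C]
After op 6 (rotate(-1)): offset=2, physical=[A,l,C,c,E,F,p,H,I], logical=[C,c,E,F,p,H,I,A,l]
After op 7 (replace(6, 'n')): offset=2, physical=[A,l,C,c,E,F,p,H,n], logical=[C,c,E,F,p,H,n,A,l]
After op 8 (rotate(-3)): offset=8, physical=[A,l,C,c,E,F,p,H,n], logical=[n,A,l,C,c,E,F,p,H]
After op 9 (swap(3, 2)): offset=8, physical=[A,C,l,c,E,F,p,H,n], logical=[n,A,C,l,c,E,F,p,H]
After op 10 (replace(5, 'h')): offset=8, physical=[A,C,l,c,h,F,p,H,n], logical=[n,A,C,l,c,h,F,p,H]
After op 11 (swap(7, 6)): offset=8, physical=[A,C,l,c,h,p,F,H,n], logical=[n,A,C,l,c,h,p,F,H]
After op 12 (replace(6, 'd')): offset=8, physical=[A,C,l,c,h,d,F,H,n], logical=[n,A,C,l,c,h,d,F,H]

Answer: n,A,C,l,c,h,d,F,H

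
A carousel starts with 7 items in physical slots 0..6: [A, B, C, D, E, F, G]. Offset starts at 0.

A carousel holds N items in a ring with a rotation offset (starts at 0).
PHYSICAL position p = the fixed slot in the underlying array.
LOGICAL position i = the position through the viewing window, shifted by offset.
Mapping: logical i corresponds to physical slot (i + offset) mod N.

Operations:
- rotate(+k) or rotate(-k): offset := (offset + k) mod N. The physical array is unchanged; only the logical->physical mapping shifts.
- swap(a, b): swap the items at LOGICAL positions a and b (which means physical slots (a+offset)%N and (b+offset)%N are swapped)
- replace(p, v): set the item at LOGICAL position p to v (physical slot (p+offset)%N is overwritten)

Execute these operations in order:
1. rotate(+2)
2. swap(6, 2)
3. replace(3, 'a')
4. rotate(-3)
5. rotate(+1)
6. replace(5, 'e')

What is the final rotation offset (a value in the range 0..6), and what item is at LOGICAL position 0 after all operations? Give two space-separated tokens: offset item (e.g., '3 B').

Answer: 0 A

Derivation:
After op 1 (rotate(+2)): offset=2, physical=[A,B,C,D,E,F,G], logical=[C,D,E,F,G,A,B]
After op 2 (swap(6, 2)): offset=2, physical=[A,E,C,D,B,F,G], logical=[C,D,B,F,G,A,E]
After op 3 (replace(3, 'a')): offset=2, physical=[A,E,C,D,B,a,G], logical=[C,D,B,a,G,A,E]
After op 4 (rotate(-3)): offset=6, physical=[A,E,C,D,B,a,G], logical=[G,A,E,C,D,B,a]
After op 5 (rotate(+1)): offset=0, physical=[A,E,C,D,B,a,G], logical=[A,E,C,D,B,a,G]
After op 6 (replace(5, 'e')): offset=0, physical=[A,E,C,D,B,e,G], logical=[A,E,C,D,B,e,G]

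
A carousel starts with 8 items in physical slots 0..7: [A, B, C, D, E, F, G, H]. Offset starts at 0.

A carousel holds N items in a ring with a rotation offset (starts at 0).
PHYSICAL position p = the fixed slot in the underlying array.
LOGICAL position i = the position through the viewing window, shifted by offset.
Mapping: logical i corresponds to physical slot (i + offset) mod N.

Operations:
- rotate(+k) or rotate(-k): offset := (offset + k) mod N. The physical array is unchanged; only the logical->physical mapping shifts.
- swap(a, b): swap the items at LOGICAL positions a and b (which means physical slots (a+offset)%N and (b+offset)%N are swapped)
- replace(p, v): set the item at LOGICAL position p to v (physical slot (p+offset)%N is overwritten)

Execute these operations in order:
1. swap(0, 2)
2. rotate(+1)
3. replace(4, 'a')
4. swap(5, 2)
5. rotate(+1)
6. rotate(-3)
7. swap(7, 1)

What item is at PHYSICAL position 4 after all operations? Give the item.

Answer: E

Derivation:
After op 1 (swap(0, 2)): offset=0, physical=[C,B,A,D,E,F,G,H], logical=[C,B,A,D,E,F,G,H]
After op 2 (rotate(+1)): offset=1, physical=[C,B,A,D,E,F,G,H], logical=[B,A,D,E,F,G,H,C]
After op 3 (replace(4, 'a')): offset=1, physical=[C,B,A,D,E,a,G,H], logical=[B,A,D,E,a,G,H,C]
After op 4 (swap(5, 2)): offset=1, physical=[C,B,A,G,E,a,D,H], logical=[B,A,G,E,a,D,H,C]
After op 5 (rotate(+1)): offset=2, physical=[C,B,A,G,E,a,D,H], logical=[A,G,E,a,D,H,C,B]
After op 6 (rotate(-3)): offset=7, physical=[C,B,A,G,E,a,D,H], logical=[H,C,B,A,G,E,a,D]
After op 7 (swap(7, 1)): offset=7, physical=[D,B,A,G,E,a,C,H], logical=[H,D,B,A,G,E,a,C]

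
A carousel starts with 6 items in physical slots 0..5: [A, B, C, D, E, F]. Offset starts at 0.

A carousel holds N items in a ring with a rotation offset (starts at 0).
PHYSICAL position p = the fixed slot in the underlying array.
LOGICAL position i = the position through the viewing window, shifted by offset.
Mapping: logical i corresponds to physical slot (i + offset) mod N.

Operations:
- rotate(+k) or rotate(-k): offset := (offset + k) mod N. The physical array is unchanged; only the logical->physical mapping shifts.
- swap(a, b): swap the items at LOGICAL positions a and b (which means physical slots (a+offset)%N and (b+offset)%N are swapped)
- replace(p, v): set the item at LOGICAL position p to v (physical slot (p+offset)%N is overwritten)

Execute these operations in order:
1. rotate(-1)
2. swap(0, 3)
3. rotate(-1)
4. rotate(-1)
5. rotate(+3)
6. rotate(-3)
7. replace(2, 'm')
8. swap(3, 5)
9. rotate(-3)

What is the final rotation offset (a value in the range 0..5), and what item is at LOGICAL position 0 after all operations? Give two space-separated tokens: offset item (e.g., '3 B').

After op 1 (rotate(-1)): offset=5, physical=[A,B,C,D,E,F], logical=[F,A,B,C,D,E]
After op 2 (swap(0, 3)): offset=5, physical=[A,B,F,D,E,C], logical=[C,A,B,F,D,E]
After op 3 (rotate(-1)): offset=4, physical=[A,B,F,D,E,C], logical=[E,C,A,B,F,D]
After op 4 (rotate(-1)): offset=3, physical=[A,B,F,D,E,C], logical=[D,E,C,A,B,F]
After op 5 (rotate(+3)): offset=0, physical=[A,B,F,D,E,C], logical=[A,B,F,D,E,C]
After op 6 (rotate(-3)): offset=3, physical=[A,B,F,D,E,C], logical=[D,E,C,A,B,F]
After op 7 (replace(2, 'm')): offset=3, physical=[A,B,F,D,E,m], logical=[D,E,m,A,B,F]
After op 8 (swap(3, 5)): offset=3, physical=[F,B,A,D,E,m], logical=[D,E,m,F,B,A]
After op 9 (rotate(-3)): offset=0, physical=[F,B,A,D,E,m], logical=[F,B,A,D,E,m]

Answer: 0 F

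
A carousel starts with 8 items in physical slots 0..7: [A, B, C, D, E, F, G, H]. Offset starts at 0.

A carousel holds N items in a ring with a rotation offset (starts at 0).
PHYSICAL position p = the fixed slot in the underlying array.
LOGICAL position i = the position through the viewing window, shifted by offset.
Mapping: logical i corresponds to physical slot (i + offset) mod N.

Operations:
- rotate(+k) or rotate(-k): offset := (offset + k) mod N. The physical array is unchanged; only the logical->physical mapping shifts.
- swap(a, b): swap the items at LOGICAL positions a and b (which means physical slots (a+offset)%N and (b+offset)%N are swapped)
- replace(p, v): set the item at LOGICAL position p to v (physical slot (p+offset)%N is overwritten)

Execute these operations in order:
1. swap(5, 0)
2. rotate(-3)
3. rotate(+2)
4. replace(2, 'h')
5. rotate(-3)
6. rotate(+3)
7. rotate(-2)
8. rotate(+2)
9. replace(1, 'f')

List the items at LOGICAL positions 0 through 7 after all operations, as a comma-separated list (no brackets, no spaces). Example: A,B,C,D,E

Answer: H,f,h,C,D,E,A,G

Derivation:
After op 1 (swap(5, 0)): offset=0, physical=[F,B,C,D,E,A,G,H], logical=[F,B,C,D,E,A,G,H]
After op 2 (rotate(-3)): offset=5, physical=[F,B,C,D,E,A,G,H], logical=[A,G,H,F,B,C,D,E]
After op 3 (rotate(+2)): offset=7, physical=[F,B,C,D,E,A,G,H], logical=[H,F,B,C,D,E,A,G]
After op 4 (replace(2, 'h')): offset=7, physical=[F,h,C,D,E,A,G,H], logical=[H,F,h,C,D,E,A,G]
After op 5 (rotate(-3)): offset=4, physical=[F,h,C,D,E,A,G,H], logical=[E,A,G,H,F,h,C,D]
After op 6 (rotate(+3)): offset=7, physical=[F,h,C,D,E,A,G,H], logical=[H,F,h,C,D,E,A,G]
After op 7 (rotate(-2)): offset=5, physical=[F,h,C,D,E,A,G,H], logical=[A,G,H,F,h,C,D,E]
After op 8 (rotate(+2)): offset=7, physical=[F,h,C,D,E,A,G,H], logical=[H,F,h,C,D,E,A,G]
After op 9 (replace(1, 'f')): offset=7, physical=[f,h,C,D,E,A,G,H], logical=[H,f,h,C,D,E,A,G]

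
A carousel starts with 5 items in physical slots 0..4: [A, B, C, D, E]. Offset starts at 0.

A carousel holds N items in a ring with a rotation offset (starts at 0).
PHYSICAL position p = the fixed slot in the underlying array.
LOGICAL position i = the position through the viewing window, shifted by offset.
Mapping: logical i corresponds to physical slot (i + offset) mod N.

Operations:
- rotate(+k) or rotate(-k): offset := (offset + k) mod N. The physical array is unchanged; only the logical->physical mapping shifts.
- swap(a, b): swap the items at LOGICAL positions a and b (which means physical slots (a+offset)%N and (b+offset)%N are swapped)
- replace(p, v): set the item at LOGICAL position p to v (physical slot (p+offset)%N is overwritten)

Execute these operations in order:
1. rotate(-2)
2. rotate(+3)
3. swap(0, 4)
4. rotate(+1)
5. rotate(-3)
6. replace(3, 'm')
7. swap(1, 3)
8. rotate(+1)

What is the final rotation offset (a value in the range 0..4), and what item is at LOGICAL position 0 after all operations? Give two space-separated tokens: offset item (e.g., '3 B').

Answer: 0 m

Derivation:
After op 1 (rotate(-2)): offset=3, physical=[A,B,C,D,E], logical=[D,E,A,B,C]
After op 2 (rotate(+3)): offset=1, physical=[A,B,C,D,E], logical=[B,C,D,E,A]
After op 3 (swap(0, 4)): offset=1, physical=[B,A,C,D,E], logical=[A,C,D,E,B]
After op 4 (rotate(+1)): offset=2, physical=[B,A,C,D,E], logical=[C,D,E,B,A]
After op 5 (rotate(-3)): offset=4, physical=[B,A,C,D,E], logical=[E,B,A,C,D]
After op 6 (replace(3, 'm')): offset=4, physical=[B,A,m,D,E], logical=[E,B,A,m,D]
After op 7 (swap(1, 3)): offset=4, physical=[m,A,B,D,E], logical=[E,m,A,B,D]
After op 8 (rotate(+1)): offset=0, physical=[m,A,B,D,E], logical=[m,A,B,D,E]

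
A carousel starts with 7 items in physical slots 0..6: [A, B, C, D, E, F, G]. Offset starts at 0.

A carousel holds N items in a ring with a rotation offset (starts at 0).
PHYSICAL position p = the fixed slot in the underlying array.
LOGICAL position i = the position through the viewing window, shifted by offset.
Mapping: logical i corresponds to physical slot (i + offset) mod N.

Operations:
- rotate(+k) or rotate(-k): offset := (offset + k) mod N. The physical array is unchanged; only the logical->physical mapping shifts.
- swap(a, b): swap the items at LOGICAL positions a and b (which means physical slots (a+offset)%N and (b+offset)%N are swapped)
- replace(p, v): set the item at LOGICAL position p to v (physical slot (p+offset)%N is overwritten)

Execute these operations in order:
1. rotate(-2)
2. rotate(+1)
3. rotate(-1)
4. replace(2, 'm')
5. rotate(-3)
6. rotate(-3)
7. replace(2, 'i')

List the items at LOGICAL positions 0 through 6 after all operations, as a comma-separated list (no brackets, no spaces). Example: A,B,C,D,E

Answer: G,m,i,C,D,E,F

Derivation:
After op 1 (rotate(-2)): offset=5, physical=[A,B,C,D,E,F,G], logical=[F,G,A,B,C,D,E]
After op 2 (rotate(+1)): offset=6, physical=[A,B,C,D,E,F,G], logical=[G,A,B,C,D,E,F]
After op 3 (rotate(-1)): offset=5, physical=[A,B,C,D,E,F,G], logical=[F,G,A,B,C,D,E]
After op 4 (replace(2, 'm')): offset=5, physical=[m,B,C,D,E,F,G], logical=[F,G,m,B,C,D,E]
After op 5 (rotate(-3)): offset=2, physical=[m,B,C,D,E,F,G], logical=[C,D,E,F,G,m,B]
After op 6 (rotate(-3)): offset=6, physical=[m,B,C,D,E,F,G], logical=[G,m,B,C,D,E,F]
After op 7 (replace(2, 'i')): offset=6, physical=[m,i,C,D,E,F,G], logical=[G,m,i,C,D,E,F]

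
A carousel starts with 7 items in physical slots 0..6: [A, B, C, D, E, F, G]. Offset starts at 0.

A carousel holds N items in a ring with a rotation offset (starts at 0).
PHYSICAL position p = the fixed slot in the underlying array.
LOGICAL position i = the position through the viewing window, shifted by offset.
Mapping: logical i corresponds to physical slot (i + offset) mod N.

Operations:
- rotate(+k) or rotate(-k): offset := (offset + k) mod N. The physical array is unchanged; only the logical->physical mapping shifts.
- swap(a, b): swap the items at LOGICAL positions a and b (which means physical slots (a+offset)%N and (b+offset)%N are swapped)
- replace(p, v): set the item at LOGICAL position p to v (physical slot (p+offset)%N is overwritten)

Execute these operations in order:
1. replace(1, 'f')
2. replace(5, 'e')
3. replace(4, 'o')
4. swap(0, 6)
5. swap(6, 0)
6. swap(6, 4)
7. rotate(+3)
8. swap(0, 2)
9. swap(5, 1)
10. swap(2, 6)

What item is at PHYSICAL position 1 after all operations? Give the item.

After op 1 (replace(1, 'f')): offset=0, physical=[A,f,C,D,E,F,G], logical=[A,f,C,D,E,F,G]
After op 2 (replace(5, 'e')): offset=0, physical=[A,f,C,D,E,e,G], logical=[A,f,C,D,E,e,G]
After op 3 (replace(4, 'o')): offset=0, physical=[A,f,C,D,o,e,G], logical=[A,f,C,D,o,e,G]
After op 4 (swap(0, 6)): offset=0, physical=[G,f,C,D,o,e,A], logical=[G,f,C,D,o,e,A]
After op 5 (swap(6, 0)): offset=0, physical=[A,f,C,D,o,e,G], logical=[A,f,C,D,o,e,G]
After op 6 (swap(6, 4)): offset=0, physical=[A,f,C,D,G,e,o], logical=[A,f,C,D,G,e,o]
After op 7 (rotate(+3)): offset=3, physical=[A,f,C,D,G,e,o], logical=[D,G,e,o,A,f,C]
After op 8 (swap(0, 2)): offset=3, physical=[A,f,C,e,G,D,o], logical=[e,G,D,o,A,f,C]
After op 9 (swap(5, 1)): offset=3, physical=[A,G,C,e,f,D,o], logical=[e,f,D,o,A,G,C]
After op 10 (swap(2, 6)): offset=3, physical=[A,G,D,e,f,C,o], logical=[e,f,C,o,A,G,D]

Answer: G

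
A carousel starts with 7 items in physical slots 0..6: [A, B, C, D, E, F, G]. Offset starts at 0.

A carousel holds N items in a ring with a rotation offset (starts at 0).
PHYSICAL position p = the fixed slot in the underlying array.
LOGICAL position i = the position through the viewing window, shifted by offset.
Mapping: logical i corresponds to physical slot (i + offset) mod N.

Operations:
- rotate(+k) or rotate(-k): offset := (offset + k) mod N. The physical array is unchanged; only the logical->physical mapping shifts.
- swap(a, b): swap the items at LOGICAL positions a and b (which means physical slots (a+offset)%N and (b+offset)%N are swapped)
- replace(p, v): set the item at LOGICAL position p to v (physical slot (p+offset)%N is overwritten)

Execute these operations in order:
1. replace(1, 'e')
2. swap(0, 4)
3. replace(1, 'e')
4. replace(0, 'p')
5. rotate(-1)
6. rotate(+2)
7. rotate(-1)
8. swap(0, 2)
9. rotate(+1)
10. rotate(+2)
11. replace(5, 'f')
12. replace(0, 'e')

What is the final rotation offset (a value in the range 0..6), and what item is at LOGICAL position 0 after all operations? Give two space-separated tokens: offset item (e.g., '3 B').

Answer: 3 e

Derivation:
After op 1 (replace(1, 'e')): offset=0, physical=[A,e,C,D,E,F,G], logical=[A,e,C,D,E,F,G]
After op 2 (swap(0, 4)): offset=0, physical=[E,e,C,D,A,F,G], logical=[E,e,C,D,A,F,G]
After op 3 (replace(1, 'e')): offset=0, physical=[E,e,C,D,A,F,G], logical=[E,e,C,D,A,F,G]
After op 4 (replace(0, 'p')): offset=0, physical=[p,e,C,D,A,F,G], logical=[p,e,C,D,A,F,G]
After op 5 (rotate(-1)): offset=6, physical=[p,e,C,D,A,F,G], logical=[G,p,e,C,D,A,F]
After op 6 (rotate(+2)): offset=1, physical=[p,e,C,D,A,F,G], logical=[e,C,D,A,F,G,p]
After op 7 (rotate(-1)): offset=0, physical=[p,e,C,D,A,F,G], logical=[p,e,C,D,A,F,G]
After op 8 (swap(0, 2)): offset=0, physical=[C,e,p,D,A,F,G], logical=[C,e,p,D,A,F,G]
After op 9 (rotate(+1)): offset=1, physical=[C,e,p,D,A,F,G], logical=[e,p,D,A,F,G,C]
After op 10 (rotate(+2)): offset=3, physical=[C,e,p,D,A,F,G], logical=[D,A,F,G,C,e,p]
After op 11 (replace(5, 'f')): offset=3, physical=[C,f,p,D,A,F,G], logical=[D,A,F,G,C,f,p]
After op 12 (replace(0, 'e')): offset=3, physical=[C,f,p,e,A,F,G], logical=[e,A,F,G,C,f,p]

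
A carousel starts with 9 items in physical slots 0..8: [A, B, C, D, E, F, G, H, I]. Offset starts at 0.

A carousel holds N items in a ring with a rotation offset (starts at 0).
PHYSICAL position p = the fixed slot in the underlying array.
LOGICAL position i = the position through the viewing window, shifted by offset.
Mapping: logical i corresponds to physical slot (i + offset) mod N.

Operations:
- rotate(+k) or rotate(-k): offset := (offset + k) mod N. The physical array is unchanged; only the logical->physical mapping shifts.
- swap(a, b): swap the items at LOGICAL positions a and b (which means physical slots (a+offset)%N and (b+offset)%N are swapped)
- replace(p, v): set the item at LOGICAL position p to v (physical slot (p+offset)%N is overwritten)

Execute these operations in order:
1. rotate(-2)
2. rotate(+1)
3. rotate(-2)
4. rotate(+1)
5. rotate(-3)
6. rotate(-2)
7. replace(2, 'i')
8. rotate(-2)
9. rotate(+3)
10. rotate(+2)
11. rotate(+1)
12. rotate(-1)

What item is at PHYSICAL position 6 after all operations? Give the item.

Answer: G

Derivation:
After op 1 (rotate(-2)): offset=7, physical=[A,B,C,D,E,F,G,H,I], logical=[H,I,A,B,C,D,E,F,G]
After op 2 (rotate(+1)): offset=8, physical=[A,B,C,D,E,F,G,H,I], logical=[I,A,B,C,D,E,F,G,H]
After op 3 (rotate(-2)): offset=6, physical=[A,B,C,D,E,F,G,H,I], logical=[G,H,I,A,B,C,D,E,F]
After op 4 (rotate(+1)): offset=7, physical=[A,B,C,D,E,F,G,H,I], logical=[H,I,A,B,C,D,E,F,G]
After op 5 (rotate(-3)): offset=4, physical=[A,B,C,D,E,F,G,H,I], logical=[E,F,G,H,I,A,B,C,D]
After op 6 (rotate(-2)): offset=2, physical=[A,B,C,D,E,F,G,H,I], logical=[C,D,E,F,G,H,I,A,B]
After op 7 (replace(2, 'i')): offset=2, physical=[A,B,C,D,i,F,G,H,I], logical=[C,D,i,F,G,H,I,A,B]
After op 8 (rotate(-2)): offset=0, physical=[A,B,C,D,i,F,G,H,I], logical=[A,B,C,D,i,F,G,H,I]
After op 9 (rotate(+3)): offset=3, physical=[A,B,C,D,i,F,G,H,I], logical=[D,i,F,G,H,I,A,B,C]
After op 10 (rotate(+2)): offset=5, physical=[A,B,C,D,i,F,G,H,I], logical=[F,G,H,I,A,B,C,D,i]
After op 11 (rotate(+1)): offset=6, physical=[A,B,C,D,i,F,G,H,I], logical=[G,H,I,A,B,C,D,i,F]
After op 12 (rotate(-1)): offset=5, physical=[A,B,C,D,i,F,G,H,I], logical=[F,G,H,I,A,B,C,D,i]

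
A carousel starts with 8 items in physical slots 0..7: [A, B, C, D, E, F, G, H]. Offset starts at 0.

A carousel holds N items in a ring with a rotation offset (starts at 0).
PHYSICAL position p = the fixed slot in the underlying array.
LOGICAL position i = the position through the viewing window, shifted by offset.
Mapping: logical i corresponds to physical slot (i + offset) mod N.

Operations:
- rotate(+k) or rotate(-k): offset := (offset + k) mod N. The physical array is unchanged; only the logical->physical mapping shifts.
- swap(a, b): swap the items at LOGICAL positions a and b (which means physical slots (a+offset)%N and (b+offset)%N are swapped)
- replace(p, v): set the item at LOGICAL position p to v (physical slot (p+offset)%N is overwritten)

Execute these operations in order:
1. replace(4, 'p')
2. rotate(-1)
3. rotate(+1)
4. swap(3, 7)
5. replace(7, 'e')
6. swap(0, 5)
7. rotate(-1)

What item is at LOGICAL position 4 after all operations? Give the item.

After op 1 (replace(4, 'p')): offset=0, physical=[A,B,C,D,p,F,G,H], logical=[A,B,C,D,p,F,G,H]
After op 2 (rotate(-1)): offset=7, physical=[A,B,C,D,p,F,G,H], logical=[H,A,B,C,D,p,F,G]
After op 3 (rotate(+1)): offset=0, physical=[A,B,C,D,p,F,G,H], logical=[A,B,C,D,p,F,G,H]
After op 4 (swap(3, 7)): offset=0, physical=[A,B,C,H,p,F,G,D], logical=[A,B,C,H,p,F,G,D]
After op 5 (replace(7, 'e')): offset=0, physical=[A,B,C,H,p,F,G,e], logical=[A,B,C,H,p,F,G,e]
After op 6 (swap(0, 5)): offset=0, physical=[F,B,C,H,p,A,G,e], logical=[F,B,C,H,p,A,G,e]
After op 7 (rotate(-1)): offset=7, physical=[F,B,C,H,p,A,G,e], logical=[e,F,B,C,H,p,A,G]

Answer: H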